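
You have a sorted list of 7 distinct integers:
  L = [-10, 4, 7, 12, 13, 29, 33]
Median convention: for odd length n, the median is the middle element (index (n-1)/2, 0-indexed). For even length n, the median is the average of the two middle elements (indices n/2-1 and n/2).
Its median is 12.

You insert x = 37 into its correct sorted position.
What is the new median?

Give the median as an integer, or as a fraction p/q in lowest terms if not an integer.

Answer: 25/2

Derivation:
Old list (sorted, length 7): [-10, 4, 7, 12, 13, 29, 33]
Old median = 12
Insert x = 37
Old length odd (7). Middle was index 3 = 12.
New length even (8). New median = avg of two middle elements.
x = 37: 7 elements are < x, 0 elements are > x.
New sorted list: [-10, 4, 7, 12, 13, 29, 33, 37]
New median = 25/2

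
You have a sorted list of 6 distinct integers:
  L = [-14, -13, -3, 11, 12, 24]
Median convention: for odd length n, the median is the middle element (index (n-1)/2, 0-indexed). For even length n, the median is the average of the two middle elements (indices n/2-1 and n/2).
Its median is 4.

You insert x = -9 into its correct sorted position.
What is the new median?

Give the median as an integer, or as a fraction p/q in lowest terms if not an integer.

Answer: -3

Derivation:
Old list (sorted, length 6): [-14, -13, -3, 11, 12, 24]
Old median = 4
Insert x = -9
Old length even (6). Middle pair: indices 2,3 = -3,11.
New length odd (7). New median = single middle element.
x = -9: 2 elements are < x, 4 elements are > x.
New sorted list: [-14, -13, -9, -3, 11, 12, 24]
New median = -3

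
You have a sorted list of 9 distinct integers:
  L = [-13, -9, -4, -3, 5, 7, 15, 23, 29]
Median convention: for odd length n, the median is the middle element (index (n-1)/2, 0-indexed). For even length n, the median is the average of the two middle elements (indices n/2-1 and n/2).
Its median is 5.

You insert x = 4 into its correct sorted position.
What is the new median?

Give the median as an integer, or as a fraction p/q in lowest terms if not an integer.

Answer: 9/2

Derivation:
Old list (sorted, length 9): [-13, -9, -4, -3, 5, 7, 15, 23, 29]
Old median = 5
Insert x = 4
Old length odd (9). Middle was index 4 = 5.
New length even (10). New median = avg of two middle elements.
x = 4: 4 elements are < x, 5 elements are > x.
New sorted list: [-13, -9, -4, -3, 4, 5, 7, 15, 23, 29]
New median = 9/2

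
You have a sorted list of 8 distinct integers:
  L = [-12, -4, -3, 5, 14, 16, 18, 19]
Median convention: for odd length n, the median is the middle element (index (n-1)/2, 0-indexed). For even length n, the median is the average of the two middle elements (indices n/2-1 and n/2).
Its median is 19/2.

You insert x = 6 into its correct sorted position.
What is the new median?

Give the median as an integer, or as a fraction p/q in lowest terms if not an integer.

Answer: 6

Derivation:
Old list (sorted, length 8): [-12, -4, -3, 5, 14, 16, 18, 19]
Old median = 19/2
Insert x = 6
Old length even (8). Middle pair: indices 3,4 = 5,14.
New length odd (9). New median = single middle element.
x = 6: 4 elements are < x, 4 elements are > x.
New sorted list: [-12, -4, -3, 5, 6, 14, 16, 18, 19]
New median = 6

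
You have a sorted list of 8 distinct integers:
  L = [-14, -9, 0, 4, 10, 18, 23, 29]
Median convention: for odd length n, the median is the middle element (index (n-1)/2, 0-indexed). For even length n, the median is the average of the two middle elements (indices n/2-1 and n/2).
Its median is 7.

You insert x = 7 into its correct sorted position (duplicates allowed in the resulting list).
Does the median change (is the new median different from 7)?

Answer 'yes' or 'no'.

Old median = 7
Insert x = 7
New median = 7
Changed? no

Answer: no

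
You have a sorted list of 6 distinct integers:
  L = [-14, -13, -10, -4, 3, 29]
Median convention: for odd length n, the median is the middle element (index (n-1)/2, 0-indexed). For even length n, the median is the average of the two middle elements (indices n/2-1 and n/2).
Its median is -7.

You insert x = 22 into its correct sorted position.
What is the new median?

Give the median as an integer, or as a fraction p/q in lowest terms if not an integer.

Old list (sorted, length 6): [-14, -13, -10, -4, 3, 29]
Old median = -7
Insert x = 22
Old length even (6). Middle pair: indices 2,3 = -10,-4.
New length odd (7). New median = single middle element.
x = 22: 5 elements are < x, 1 elements are > x.
New sorted list: [-14, -13, -10, -4, 3, 22, 29]
New median = -4

Answer: -4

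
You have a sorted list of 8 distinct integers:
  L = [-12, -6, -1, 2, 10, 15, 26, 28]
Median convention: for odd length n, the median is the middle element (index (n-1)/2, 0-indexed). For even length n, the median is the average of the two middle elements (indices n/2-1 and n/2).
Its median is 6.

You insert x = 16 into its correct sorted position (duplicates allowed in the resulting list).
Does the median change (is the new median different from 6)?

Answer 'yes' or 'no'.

Old median = 6
Insert x = 16
New median = 10
Changed? yes

Answer: yes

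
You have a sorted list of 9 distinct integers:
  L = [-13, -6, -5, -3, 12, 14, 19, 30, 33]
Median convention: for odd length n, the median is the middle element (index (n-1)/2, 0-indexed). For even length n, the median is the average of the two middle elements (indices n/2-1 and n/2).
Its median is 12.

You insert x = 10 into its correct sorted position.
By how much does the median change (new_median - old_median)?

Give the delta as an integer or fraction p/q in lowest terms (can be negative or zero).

Old median = 12
After inserting x = 10: new sorted = [-13, -6, -5, -3, 10, 12, 14, 19, 30, 33]
New median = 11
Delta = 11 - 12 = -1

Answer: -1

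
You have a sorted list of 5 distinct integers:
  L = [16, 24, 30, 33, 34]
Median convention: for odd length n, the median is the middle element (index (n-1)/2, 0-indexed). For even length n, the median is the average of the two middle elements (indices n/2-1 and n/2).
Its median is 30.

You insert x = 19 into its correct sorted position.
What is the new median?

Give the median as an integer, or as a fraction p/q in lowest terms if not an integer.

Answer: 27

Derivation:
Old list (sorted, length 5): [16, 24, 30, 33, 34]
Old median = 30
Insert x = 19
Old length odd (5). Middle was index 2 = 30.
New length even (6). New median = avg of two middle elements.
x = 19: 1 elements are < x, 4 elements are > x.
New sorted list: [16, 19, 24, 30, 33, 34]
New median = 27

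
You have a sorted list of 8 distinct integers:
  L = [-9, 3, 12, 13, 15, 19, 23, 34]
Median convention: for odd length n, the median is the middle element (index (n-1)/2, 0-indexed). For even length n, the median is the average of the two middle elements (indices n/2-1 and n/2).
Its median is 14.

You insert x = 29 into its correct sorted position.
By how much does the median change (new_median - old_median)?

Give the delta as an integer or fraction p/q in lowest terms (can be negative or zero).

Answer: 1

Derivation:
Old median = 14
After inserting x = 29: new sorted = [-9, 3, 12, 13, 15, 19, 23, 29, 34]
New median = 15
Delta = 15 - 14 = 1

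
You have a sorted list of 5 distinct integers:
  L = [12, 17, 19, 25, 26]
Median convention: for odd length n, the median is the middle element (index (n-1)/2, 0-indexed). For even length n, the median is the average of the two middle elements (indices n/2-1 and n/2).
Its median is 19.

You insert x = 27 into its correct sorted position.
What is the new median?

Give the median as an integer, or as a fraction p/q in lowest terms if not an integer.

Answer: 22

Derivation:
Old list (sorted, length 5): [12, 17, 19, 25, 26]
Old median = 19
Insert x = 27
Old length odd (5). Middle was index 2 = 19.
New length even (6). New median = avg of two middle elements.
x = 27: 5 elements are < x, 0 elements are > x.
New sorted list: [12, 17, 19, 25, 26, 27]
New median = 22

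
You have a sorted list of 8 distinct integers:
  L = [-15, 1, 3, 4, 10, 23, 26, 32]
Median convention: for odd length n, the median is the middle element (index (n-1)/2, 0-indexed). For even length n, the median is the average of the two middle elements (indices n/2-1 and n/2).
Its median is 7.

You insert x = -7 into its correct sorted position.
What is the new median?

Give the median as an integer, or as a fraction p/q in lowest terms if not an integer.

Old list (sorted, length 8): [-15, 1, 3, 4, 10, 23, 26, 32]
Old median = 7
Insert x = -7
Old length even (8). Middle pair: indices 3,4 = 4,10.
New length odd (9). New median = single middle element.
x = -7: 1 elements are < x, 7 elements are > x.
New sorted list: [-15, -7, 1, 3, 4, 10, 23, 26, 32]
New median = 4

Answer: 4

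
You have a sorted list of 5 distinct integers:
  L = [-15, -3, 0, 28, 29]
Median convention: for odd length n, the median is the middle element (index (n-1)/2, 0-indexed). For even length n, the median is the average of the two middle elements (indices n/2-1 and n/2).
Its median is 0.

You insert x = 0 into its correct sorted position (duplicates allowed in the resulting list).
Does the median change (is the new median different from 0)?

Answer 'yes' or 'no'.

Answer: no

Derivation:
Old median = 0
Insert x = 0
New median = 0
Changed? no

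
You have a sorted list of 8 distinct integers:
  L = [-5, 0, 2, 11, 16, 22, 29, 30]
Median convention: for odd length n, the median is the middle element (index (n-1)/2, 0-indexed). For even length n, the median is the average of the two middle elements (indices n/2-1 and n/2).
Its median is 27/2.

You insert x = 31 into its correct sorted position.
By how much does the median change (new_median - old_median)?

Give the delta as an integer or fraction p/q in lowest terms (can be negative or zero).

Old median = 27/2
After inserting x = 31: new sorted = [-5, 0, 2, 11, 16, 22, 29, 30, 31]
New median = 16
Delta = 16 - 27/2 = 5/2

Answer: 5/2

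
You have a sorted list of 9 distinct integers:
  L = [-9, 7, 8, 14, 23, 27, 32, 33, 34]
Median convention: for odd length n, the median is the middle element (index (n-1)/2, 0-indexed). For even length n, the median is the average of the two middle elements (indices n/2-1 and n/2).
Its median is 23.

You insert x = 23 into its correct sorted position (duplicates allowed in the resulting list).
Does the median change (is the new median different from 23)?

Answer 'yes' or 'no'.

Old median = 23
Insert x = 23
New median = 23
Changed? no

Answer: no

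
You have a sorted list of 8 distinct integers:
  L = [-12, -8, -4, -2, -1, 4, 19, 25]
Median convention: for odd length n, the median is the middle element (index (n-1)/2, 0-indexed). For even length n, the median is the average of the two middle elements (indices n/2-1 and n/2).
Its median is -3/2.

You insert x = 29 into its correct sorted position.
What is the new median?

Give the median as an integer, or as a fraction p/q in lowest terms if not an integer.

Answer: -1

Derivation:
Old list (sorted, length 8): [-12, -8, -4, -2, -1, 4, 19, 25]
Old median = -3/2
Insert x = 29
Old length even (8). Middle pair: indices 3,4 = -2,-1.
New length odd (9). New median = single middle element.
x = 29: 8 elements are < x, 0 elements are > x.
New sorted list: [-12, -8, -4, -2, -1, 4, 19, 25, 29]
New median = -1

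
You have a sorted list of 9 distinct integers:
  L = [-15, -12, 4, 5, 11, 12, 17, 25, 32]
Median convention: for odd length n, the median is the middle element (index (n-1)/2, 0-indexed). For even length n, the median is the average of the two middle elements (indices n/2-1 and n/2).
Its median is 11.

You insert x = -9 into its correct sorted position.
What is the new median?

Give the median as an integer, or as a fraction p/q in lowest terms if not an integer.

Answer: 8

Derivation:
Old list (sorted, length 9): [-15, -12, 4, 5, 11, 12, 17, 25, 32]
Old median = 11
Insert x = -9
Old length odd (9). Middle was index 4 = 11.
New length even (10). New median = avg of two middle elements.
x = -9: 2 elements are < x, 7 elements are > x.
New sorted list: [-15, -12, -9, 4, 5, 11, 12, 17, 25, 32]
New median = 8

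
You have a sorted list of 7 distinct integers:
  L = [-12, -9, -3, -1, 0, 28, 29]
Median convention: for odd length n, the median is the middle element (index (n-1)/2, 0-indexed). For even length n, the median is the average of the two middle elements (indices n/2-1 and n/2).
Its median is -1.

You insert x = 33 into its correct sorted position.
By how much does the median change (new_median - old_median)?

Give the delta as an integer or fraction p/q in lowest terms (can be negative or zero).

Old median = -1
After inserting x = 33: new sorted = [-12, -9, -3, -1, 0, 28, 29, 33]
New median = -1/2
Delta = -1/2 - -1 = 1/2

Answer: 1/2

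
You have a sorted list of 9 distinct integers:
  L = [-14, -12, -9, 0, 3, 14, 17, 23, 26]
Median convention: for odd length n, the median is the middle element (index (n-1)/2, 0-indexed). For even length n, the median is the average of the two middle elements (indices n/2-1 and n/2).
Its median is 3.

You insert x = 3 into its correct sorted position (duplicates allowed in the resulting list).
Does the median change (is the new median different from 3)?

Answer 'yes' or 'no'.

Old median = 3
Insert x = 3
New median = 3
Changed? no

Answer: no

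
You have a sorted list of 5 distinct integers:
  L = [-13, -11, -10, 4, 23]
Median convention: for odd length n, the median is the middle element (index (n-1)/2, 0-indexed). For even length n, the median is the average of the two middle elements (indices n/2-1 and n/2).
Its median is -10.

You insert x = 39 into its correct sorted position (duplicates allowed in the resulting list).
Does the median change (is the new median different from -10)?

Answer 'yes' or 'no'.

Answer: yes

Derivation:
Old median = -10
Insert x = 39
New median = -3
Changed? yes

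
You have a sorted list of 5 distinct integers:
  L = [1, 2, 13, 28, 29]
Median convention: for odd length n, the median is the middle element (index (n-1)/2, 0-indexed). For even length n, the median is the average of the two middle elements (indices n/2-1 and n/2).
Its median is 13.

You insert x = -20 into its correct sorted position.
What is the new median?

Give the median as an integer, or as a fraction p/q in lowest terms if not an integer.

Answer: 15/2

Derivation:
Old list (sorted, length 5): [1, 2, 13, 28, 29]
Old median = 13
Insert x = -20
Old length odd (5). Middle was index 2 = 13.
New length even (6). New median = avg of two middle elements.
x = -20: 0 elements are < x, 5 elements are > x.
New sorted list: [-20, 1, 2, 13, 28, 29]
New median = 15/2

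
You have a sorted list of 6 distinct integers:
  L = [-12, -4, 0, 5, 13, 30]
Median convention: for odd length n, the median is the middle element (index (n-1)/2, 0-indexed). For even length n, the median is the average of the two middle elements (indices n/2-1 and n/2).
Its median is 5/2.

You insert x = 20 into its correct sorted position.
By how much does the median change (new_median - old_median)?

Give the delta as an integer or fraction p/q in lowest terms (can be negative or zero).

Old median = 5/2
After inserting x = 20: new sorted = [-12, -4, 0, 5, 13, 20, 30]
New median = 5
Delta = 5 - 5/2 = 5/2

Answer: 5/2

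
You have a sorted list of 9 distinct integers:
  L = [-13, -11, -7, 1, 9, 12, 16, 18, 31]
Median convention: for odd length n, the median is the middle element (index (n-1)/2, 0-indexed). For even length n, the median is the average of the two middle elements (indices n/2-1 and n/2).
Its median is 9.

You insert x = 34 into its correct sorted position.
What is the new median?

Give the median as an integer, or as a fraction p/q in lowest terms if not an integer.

Answer: 21/2

Derivation:
Old list (sorted, length 9): [-13, -11, -7, 1, 9, 12, 16, 18, 31]
Old median = 9
Insert x = 34
Old length odd (9). Middle was index 4 = 9.
New length even (10). New median = avg of two middle elements.
x = 34: 9 elements are < x, 0 elements are > x.
New sorted list: [-13, -11, -7, 1, 9, 12, 16, 18, 31, 34]
New median = 21/2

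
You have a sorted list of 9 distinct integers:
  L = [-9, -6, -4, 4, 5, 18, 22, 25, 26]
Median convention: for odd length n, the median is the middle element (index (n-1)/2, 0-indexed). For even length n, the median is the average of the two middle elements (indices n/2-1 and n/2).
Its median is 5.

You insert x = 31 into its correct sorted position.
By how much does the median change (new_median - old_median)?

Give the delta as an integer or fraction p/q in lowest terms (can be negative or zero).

Answer: 13/2

Derivation:
Old median = 5
After inserting x = 31: new sorted = [-9, -6, -4, 4, 5, 18, 22, 25, 26, 31]
New median = 23/2
Delta = 23/2 - 5 = 13/2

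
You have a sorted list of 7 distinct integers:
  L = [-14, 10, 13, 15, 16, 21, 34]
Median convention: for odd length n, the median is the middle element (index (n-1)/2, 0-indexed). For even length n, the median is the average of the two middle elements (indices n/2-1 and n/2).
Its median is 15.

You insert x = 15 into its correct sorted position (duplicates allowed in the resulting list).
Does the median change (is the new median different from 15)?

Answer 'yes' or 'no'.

Answer: no

Derivation:
Old median = 15
Insert x = 15
New median = 15
Changed? no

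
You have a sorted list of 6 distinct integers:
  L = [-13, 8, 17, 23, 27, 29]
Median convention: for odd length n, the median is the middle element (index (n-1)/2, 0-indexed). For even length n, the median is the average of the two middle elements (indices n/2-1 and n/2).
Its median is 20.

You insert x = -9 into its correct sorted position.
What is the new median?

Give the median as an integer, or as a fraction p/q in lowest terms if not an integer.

Old list (sorted, length 6): [-13, 8, 17, 23, 27, 29]
Old median = 20
Insert x = -9
Old length even (6). Middle pair: indices 2,3 = 17,23.
New length odd (7). New median = single middle element.
x = -9: 1 elements are < x, 5 elements are > x.
New sorted list: [-13, -9, 8, 17, 23, 27, 29]
New median = 17

Answer: 17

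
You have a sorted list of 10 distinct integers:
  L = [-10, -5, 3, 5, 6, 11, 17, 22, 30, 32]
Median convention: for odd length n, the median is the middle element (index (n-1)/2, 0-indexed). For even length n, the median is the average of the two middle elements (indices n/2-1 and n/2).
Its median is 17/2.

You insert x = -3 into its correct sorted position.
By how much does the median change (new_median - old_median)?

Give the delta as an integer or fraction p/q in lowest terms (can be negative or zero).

Old median = 17/2
After inserting x = -3: new sorted = [-10, -5, -3, 3, 5, 6, 11, 17, 22, 30, 32]
New median = 6
Delta = 6 - 17/2 = -5/2

Answer: -5/2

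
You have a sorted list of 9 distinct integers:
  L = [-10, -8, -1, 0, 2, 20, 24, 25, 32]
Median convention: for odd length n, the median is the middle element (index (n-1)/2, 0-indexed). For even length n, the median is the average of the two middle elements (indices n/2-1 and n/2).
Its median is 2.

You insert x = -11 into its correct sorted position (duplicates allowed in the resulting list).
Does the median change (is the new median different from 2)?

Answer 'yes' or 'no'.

Answer: yes

Derivation:
Old median = 2
Insert x = -11
New median = 1
Changed? yes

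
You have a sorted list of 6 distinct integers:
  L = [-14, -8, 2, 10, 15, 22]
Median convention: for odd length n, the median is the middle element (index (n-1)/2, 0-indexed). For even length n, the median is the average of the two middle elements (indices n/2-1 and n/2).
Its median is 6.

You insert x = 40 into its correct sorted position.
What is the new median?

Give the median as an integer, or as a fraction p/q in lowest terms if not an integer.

Answer: 10

Derivation:
Old list (sorted, length 6): [-14, -8, 2, 10, 15, 22]
Old median = 6
Insert x = 40
Old length even (6). Middle pair: indices 2,3 = 2,10.
New length odd (7). New median = single middle element.
x = 40: 6 elements are < x, 0 elements are > x.
New sorted list: [-14, -8, 2, 10, 15, 22, 40]
New median = 10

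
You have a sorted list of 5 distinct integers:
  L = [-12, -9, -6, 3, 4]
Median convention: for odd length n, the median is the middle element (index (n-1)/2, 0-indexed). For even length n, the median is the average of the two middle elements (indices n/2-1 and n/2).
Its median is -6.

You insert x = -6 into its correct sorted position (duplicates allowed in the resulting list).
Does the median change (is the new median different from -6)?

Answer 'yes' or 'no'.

Answer: no

Derivation:
Old median = -6
Insert x = -6
New median = -6
Changed? no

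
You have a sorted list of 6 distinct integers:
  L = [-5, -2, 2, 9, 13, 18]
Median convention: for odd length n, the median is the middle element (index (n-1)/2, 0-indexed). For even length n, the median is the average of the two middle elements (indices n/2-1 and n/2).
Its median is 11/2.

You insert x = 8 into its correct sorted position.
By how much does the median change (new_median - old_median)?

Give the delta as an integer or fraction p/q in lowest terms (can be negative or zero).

Old median = 11/2
After inserting x = 8: new sorted = [-5, -2, 2, 8, 9, 13, 18]
New median = 8
Delta = 8 - 11/2 = 5/2

Answer: 5/2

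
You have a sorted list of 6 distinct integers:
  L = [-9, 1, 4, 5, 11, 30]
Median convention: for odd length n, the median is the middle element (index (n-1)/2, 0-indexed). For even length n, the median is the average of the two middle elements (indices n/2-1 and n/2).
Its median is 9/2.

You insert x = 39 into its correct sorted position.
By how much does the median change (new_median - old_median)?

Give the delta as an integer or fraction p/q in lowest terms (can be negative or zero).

Answer: 1/2

Derivation:
Old median = 9/2
After inserting x = 39: new sorted = [-9, 1, 4, 5, 11, 30, 39]
New median = 5
Delta = 5 - 9/2 = 1/2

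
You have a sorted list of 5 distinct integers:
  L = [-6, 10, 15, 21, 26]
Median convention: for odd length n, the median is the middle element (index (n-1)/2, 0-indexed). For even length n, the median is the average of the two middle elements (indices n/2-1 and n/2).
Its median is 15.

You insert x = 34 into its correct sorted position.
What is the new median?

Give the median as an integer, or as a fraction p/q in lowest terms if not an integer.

Answer: 18

Derivation:
Old list (sorted, length 5): [-6, 10, 15, 21, 26]
Old median = 15
Insert x = 34
Old length odd (5). Middle was index 2 = 15.
New length even (6). New median = avg of two middle elements.
x = 34: 5 elements are < x, 0 elements are > x.
New sorted list: [-6, 10, 15, 21, 26, 34]
New median = 18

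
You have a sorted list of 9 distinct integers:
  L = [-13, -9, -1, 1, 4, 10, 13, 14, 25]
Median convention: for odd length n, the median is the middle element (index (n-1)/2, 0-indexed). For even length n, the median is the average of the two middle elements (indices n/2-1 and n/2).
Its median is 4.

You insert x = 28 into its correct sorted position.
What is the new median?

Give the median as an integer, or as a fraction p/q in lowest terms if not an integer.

Old list (sorted, length 9): [-13, -9, -1, 1, 4, 10, 13, 14, 25]
Old median = 4
Insert x = 28
Old length odd (9). Middle was index 4 = 4.
New length even (10). New median = avg of two middle elements.
x = 28: 9 elements are < x, 0 elements are > x.
New sorted list: [-13, -9, -1, 1, 4, 10, 13, 14, 25, 28]
New median = 7

Answer: 7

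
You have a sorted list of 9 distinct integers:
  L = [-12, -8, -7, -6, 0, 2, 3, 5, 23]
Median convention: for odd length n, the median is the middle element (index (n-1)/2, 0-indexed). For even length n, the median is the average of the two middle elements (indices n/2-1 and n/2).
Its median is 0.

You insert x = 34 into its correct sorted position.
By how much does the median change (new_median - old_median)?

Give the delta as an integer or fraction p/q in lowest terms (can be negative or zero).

Old median = 0
After inserting x = 34: new sorted = [-12, -8, -7, -6, 0, 2, 3, 5, 23, 34]
New median = 1
Delta = 1 - 0 = 1

Answer: 1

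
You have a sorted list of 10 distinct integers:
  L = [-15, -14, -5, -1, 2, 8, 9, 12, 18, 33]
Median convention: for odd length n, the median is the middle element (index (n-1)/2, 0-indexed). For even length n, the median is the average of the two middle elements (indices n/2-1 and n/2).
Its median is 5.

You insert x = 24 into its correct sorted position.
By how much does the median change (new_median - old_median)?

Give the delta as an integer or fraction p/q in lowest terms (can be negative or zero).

Answer: 3

Derivation:
Old median = 5
After inserting x = 24: new sorted = [-15, -14, -5, -1, 2, 8, 9, 12, 18, 24, 33]
New median = 8
Delta = 8 - 5 = 3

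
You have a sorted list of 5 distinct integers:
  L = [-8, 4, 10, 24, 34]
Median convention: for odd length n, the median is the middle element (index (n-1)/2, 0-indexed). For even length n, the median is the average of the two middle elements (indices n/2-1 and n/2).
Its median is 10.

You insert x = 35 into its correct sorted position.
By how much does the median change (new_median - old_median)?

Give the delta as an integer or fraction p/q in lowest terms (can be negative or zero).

Answer: 7

Derivation:
Old median = 10
After inserting x = 35: new sorted = [-8, 4, 10, 24, 34, 35]
New median = 17
Delta = 17 - 10 = 7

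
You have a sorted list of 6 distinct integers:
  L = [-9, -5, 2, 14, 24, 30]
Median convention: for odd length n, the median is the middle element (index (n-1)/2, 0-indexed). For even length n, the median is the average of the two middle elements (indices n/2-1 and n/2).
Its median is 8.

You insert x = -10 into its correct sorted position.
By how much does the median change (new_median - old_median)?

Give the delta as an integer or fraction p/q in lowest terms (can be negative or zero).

Answer: -6

Derivation:
Old median = 8
After inserting x = -10: new sorted = [-10, -9, -5, 2, 14, 24, 30]
New median = 2
Delta = 2 - 8 = -6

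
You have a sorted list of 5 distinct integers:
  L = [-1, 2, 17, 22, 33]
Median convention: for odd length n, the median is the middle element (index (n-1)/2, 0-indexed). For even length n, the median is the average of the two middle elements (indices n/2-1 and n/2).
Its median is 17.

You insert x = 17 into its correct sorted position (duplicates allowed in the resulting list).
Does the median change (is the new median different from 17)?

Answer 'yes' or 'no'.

Answer: no

Derivation:
Old median = 17
Insert x = 17
New median = 17
Changed? no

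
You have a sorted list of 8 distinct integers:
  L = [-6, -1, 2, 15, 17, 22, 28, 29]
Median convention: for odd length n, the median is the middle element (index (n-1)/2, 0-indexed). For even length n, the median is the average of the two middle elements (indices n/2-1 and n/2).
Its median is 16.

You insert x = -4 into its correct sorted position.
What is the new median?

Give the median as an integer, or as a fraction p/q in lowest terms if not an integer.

Old list (sorted, length 8): [-6, -1, 2, 15, 17, 22, 28, 29]
Old median = 16
Insert x = -4
Old length even (8). Middle pair: indices 3,4 = 15,17.
New length odd (9). New median = single middle element.
x = -4: 1 elements are < x, 7 elements are > x.
New sorted list: [-6, -4, -1, 2, 15, 17, 22, 28, 29]
New median = 15

Answer: 15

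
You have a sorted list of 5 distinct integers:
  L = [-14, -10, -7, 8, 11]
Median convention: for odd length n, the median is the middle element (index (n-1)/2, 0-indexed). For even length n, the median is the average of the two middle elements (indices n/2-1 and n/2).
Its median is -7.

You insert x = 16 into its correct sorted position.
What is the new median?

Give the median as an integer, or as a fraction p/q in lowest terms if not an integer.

Answer: 1/2

Derivation:
Old list (sorted, length 5): [-14, -10, -7, 8, 11]
Old median = -7
Insert x = 16
Old length odd (5). Middle was index 2 = -7.
New length even (6). New median = avg of two middle elements.
x = 16: 5 elements are < x, 0 elements are > x.
New sorted list: [-14, -10, -7, 8, 11, 16]
New median = 1/2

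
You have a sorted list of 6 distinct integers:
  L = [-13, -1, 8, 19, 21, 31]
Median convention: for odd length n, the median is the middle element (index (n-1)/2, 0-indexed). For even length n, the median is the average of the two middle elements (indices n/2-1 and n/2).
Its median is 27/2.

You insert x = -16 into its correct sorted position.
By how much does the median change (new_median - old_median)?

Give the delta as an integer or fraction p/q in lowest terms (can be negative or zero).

Answer: -11/2

Derivation:
Old median = 27/2
After inserting x = -16: new sorted = [-16, -13, -1, 8, 19, 21, 31]
New median = 8
Delta = 8 - 27/2 = -11/2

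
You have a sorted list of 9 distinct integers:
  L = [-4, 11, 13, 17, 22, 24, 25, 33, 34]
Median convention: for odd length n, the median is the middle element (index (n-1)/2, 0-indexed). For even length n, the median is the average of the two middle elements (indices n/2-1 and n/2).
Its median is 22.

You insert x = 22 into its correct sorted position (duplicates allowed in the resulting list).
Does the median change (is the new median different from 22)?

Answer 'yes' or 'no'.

Answer: no

Derivation:
Old median = 22
Insert x = 22
New median = 22
Changed? no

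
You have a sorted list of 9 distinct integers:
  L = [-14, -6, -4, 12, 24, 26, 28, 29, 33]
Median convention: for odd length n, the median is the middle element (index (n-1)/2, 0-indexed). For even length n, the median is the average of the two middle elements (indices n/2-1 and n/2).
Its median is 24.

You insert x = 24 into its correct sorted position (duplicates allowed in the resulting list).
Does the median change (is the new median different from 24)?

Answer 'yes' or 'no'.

Old median = 24
Insert x = 24
New median = 24
Changed? no

Answer: no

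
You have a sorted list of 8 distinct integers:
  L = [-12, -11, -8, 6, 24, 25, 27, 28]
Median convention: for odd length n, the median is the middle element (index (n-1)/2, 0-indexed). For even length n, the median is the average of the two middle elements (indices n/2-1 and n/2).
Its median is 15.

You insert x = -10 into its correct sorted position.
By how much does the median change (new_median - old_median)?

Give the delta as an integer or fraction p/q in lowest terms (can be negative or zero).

Old median = 15
After inserting x = -10: new sorted = [-12, -11, -10, -8, 6, 24, 25, 27, 28]
New median = 6
Delta = 6 - 15 = -9

Answer: -9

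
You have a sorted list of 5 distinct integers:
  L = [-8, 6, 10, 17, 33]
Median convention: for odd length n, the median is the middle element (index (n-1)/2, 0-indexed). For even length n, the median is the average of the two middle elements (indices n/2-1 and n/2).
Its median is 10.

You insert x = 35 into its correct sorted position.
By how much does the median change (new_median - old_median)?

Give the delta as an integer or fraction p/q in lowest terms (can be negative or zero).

Answer: 7/2

Derivation:
Old median = 10
After inserting x = 35: new sorted = [-8, 6, 10, 17, 33, 35]
New median = 27/2
Delta = 27/2 - 10 = 7/2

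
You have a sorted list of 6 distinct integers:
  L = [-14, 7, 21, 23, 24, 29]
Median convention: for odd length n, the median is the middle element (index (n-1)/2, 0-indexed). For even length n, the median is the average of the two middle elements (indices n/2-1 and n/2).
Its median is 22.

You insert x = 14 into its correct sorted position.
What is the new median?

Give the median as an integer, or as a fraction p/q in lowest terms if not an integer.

Old list (sorted, length 6): [-14, 7, 21, 23, 24, 29]
Old median = 22
Insert x = 14
Old length even (6). Middle pair: indices 2,3 = 21,23.
New length odd (7). New median = single middle element.
x = 14: 2 elements are < x, 4 elements are > x.
New sorted list: [-14, 7, 14, 21, 23, 24, 29]
New median = 21

Answer: 21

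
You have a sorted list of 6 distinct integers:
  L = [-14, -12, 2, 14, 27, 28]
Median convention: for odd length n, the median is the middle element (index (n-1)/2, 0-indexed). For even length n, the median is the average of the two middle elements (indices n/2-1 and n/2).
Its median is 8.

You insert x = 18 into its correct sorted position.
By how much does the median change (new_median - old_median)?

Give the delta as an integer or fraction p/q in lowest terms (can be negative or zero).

Old median = 8
After inserting x = 18: new sorted = [-14, -12, 2, 14, 18, 27, 28]
New median = 14
Delta = 14 - 8 = 6

Answer: 6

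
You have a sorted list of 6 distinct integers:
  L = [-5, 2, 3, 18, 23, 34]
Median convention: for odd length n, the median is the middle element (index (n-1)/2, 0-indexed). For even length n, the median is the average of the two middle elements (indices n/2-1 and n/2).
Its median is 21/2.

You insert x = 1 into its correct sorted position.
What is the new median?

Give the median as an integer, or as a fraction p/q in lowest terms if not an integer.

Old list (sorted, length 6): [-5, 2, 3, 18, 23, 34]
Old median = 21/2
Insert x = 1
Old length even (6). Middle pair: indices 2,3 = 3,18.
New length odd (7). New median = single middle element.
x = 1: 1 elements are < x, 5 elements are > x.
New sorted list: [-5, 1, 2, 3, 18, 23, 34]
New median = 3

Answer: 3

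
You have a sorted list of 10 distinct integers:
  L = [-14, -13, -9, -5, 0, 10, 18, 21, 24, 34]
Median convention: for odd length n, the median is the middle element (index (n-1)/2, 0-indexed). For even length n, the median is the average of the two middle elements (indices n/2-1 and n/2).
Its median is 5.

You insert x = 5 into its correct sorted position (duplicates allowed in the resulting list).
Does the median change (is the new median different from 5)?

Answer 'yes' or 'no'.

Old median = 5
Insert x = 5
New median = 5
Changed? no

Answer: no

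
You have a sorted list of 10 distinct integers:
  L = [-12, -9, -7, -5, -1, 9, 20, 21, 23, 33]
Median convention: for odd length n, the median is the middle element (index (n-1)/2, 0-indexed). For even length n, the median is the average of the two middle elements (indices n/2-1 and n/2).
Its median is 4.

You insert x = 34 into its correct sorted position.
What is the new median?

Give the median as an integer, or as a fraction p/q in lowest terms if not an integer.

Answer: 9

Derivation:
Old list (sorted, length 10): [-12, -9, -7, -5, -1, 9, 20, 21, 23, 33]
Old median = 4
Insert x = 34
Old length even (10). Middle pair: indices 4,5 = -1,9.
New length odd (11). New median = single middle element.
x = 34: 10 elements are < x, 0 elements are > x.
New sorted list: [-12, -9, -7, -5, -1, 9, 20, 21, 23, 33, 34]
New median = 9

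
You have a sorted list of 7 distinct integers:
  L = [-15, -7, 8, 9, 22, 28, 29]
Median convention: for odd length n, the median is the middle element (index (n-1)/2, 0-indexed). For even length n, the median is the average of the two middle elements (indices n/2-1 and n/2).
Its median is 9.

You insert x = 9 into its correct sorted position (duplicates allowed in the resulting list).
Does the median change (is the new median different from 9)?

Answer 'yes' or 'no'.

Old median = 9
Insert x = 9
New median = 9
Changed? no

Answer: no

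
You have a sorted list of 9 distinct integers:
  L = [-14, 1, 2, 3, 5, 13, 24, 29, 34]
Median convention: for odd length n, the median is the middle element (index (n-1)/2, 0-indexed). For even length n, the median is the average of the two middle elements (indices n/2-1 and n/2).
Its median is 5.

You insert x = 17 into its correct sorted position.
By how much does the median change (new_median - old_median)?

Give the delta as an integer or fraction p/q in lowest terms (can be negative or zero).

Answer: 4

Derivation:
Old median = 5
After inserting x = 17: new sorted = [-14, 1, 2, 3, 5, 13, 17, 24, 29, 34]
New median = 9
Delta = 9 - 5 = 4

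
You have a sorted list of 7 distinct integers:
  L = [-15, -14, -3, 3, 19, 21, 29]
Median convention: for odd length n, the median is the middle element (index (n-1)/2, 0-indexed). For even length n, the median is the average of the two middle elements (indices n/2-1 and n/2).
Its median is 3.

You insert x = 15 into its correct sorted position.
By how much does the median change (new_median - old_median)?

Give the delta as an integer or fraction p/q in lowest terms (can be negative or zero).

Old median = 3
After inserting x = 15: new sorted = [-15, -14, -3, 3, 15, 19, 21, 29]
New median = 9
Delta = 9 - 3 = 6

Answer: 6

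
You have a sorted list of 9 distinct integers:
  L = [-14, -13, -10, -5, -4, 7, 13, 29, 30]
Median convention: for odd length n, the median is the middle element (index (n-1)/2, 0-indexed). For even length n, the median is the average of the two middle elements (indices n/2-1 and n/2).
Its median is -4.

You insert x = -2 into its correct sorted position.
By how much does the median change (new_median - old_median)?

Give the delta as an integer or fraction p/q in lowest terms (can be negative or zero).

Old median = -4
After inserting x = -2: new sorted = [-14, -13, -10, -5, -4, -2, 7, 13, 29, 30]
New median = -3
Delta = -3 - -4 = 1

Answer: 1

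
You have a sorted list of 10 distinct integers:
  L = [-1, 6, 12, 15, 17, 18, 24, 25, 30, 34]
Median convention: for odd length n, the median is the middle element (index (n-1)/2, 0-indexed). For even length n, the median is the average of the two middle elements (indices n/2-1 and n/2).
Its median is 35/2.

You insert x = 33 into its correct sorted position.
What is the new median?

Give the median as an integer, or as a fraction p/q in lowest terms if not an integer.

Answer: 18

Derivation:
Old list (sorted, length 10): [-1, 6, 12, 15, 17, 18, 24, 25, 30, 34]
Old median = 35/2
Insert x = 33
Old length even (10). Middle pair: indices 4,5 = 17,18.
New length odd (11). New median = single middle element.
x = 33: 9 elements are < x, 1 elements are > x.
New sorted list: [-1, 6, 12, 15, 17, 18, 24, 25, 30, 33, 34]
New median = 18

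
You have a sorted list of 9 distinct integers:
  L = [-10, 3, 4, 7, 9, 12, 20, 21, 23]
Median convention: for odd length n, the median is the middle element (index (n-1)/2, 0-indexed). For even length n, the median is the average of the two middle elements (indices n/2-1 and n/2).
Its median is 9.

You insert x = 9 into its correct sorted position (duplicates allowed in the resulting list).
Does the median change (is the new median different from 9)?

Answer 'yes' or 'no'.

Old median = 9
Insert x = 9
New median = 9
Changed? no

Answer: no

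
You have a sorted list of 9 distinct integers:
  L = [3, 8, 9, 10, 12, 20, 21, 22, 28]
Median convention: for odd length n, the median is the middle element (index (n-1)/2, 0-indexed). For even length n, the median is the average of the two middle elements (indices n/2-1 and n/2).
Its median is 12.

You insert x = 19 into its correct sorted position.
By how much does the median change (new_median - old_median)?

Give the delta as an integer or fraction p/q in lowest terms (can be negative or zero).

Old median = 12
After inserting x = 19: new sorted = [3, 8, 9, 10, 12, 19, 20, 21, 22, 28]
New median = 31/2
Delta = 31/2 - 12 = 7/2

Answer: 7/2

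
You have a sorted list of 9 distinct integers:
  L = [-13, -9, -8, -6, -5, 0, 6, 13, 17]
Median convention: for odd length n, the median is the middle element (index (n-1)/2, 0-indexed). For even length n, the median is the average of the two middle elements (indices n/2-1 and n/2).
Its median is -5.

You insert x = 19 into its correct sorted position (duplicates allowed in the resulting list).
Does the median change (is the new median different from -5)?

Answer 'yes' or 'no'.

Old median = -5
Insert x = 19
New median = -5/2
Changed? yes

Answer: yes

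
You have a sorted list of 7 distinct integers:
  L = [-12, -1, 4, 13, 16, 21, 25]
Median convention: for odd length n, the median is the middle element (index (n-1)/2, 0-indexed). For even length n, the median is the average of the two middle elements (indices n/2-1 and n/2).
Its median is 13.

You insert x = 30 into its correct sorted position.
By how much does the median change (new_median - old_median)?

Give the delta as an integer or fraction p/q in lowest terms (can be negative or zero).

Answer: 3/2

Derivation:
Old median = 13
After inserting x = 30: new sorted = [-12, -1, 4, 13, 16, 21, 25, 30]
New median = 29/2
Delta = 29/2 - 13 = 3/2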